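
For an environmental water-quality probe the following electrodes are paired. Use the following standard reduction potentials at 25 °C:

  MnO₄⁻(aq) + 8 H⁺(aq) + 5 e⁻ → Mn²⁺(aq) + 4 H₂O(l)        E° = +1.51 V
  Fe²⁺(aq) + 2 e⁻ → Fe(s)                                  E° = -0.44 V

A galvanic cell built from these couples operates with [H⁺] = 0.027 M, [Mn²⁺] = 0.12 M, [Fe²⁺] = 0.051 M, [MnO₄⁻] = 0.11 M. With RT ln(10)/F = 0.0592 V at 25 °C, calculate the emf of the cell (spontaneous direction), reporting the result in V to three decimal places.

+1.839 V

MnO₄⁻/Mn²⁺ is the cathode (higher E°), Fe²⁺/Fe the anode: E°cell = +1.51 − (-0.44) = +1.95 V, n = 10.
Overall: 2 MnO₄⁻(aq) + 16 H⁺(aq) + 5 Fe(s) → 2 Mn²⁺(aq) + 8 H₂O(l) + 5 Fe²⁺(aq)
Q = [Mn²⁺]^2·[Fe²⁺]^5 / ([MnO₄⁻]^2·[H⁺]^16); log Q = 18.712.
E = E° − (0.0592/n) log Q = +1.95 − (0.0592/10)(18.712) = +1.839 V.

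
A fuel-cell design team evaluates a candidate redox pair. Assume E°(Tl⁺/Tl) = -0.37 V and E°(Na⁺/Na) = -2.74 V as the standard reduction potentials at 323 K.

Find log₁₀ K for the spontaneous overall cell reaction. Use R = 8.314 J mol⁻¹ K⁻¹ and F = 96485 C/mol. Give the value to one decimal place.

Cathode: Tl⁺/Tl; anode: Na⁺/Na. E°cell = (-0.37) − (-2.74) = +2.37 V, with n = 1.
ΔG° = −nFE° = −RT ln K, so ln K = nFE°/(RT) = (1)(96485)(+2.37) / ((8.314)(323)) = 85.152.
log₁₀ K = 85.152 / ln 10 = 37.0.

37.0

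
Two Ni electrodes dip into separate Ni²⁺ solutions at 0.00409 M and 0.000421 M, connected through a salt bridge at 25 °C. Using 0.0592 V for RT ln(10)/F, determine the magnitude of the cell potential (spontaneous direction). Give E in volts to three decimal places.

+0.029 V

For a concentration cell E°cell = 0. The 0.00409 M side is the cathode (reduction is favoured where [Ni²⁺] is higher).
With n = 2, E = −(0.0592/2) log([Ni²⁺]ₐₙ/[Ni²⁺]꜀ₐₜ) = −(0.0592/2) log(0.000421/0.00409) = −(0.0592/2)(-0.987) = +0.029 V.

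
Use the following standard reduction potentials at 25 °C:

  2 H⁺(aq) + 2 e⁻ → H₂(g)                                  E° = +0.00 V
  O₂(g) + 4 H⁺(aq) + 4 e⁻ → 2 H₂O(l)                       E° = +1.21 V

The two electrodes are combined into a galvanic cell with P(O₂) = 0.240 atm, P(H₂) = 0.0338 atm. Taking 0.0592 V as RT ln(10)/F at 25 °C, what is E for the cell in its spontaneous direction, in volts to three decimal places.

O₂/H₂O is the cathode (higher E°), H⁺/H₂ the anode: E°cell = +1.21 − (+0.00) = +1.21 V, n = 4.
Overall: O₂(g) + 2 H₂(g) → 2 H₂O(l)
Q = 1 / (P(O₂)·P(H₂)^2); log Q = 3.562.
E = E° − (0.0592/n) log Q = +1.21 − (0.0592/4)(3.562) = +1.157 V.

+1.157 V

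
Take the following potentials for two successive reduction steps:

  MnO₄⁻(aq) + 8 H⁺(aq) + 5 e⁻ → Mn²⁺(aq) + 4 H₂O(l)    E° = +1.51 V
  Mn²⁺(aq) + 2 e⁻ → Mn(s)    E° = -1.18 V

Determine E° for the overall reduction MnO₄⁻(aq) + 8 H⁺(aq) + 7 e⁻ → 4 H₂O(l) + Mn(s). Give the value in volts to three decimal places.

+0.741 V

Standard free energies of sequential steps add: ΔG°₃ = ΔG°₁ + ΔG°₂, so n₃E°₃ = n₁E°₁ + n₂E°₂.
E°₃ = (5×+1.51 + 2×-1.18) / 7 = (+5.190) / 7 = +0.741 V.
E° values themselves are not directly additive — weighting by electron count is essential.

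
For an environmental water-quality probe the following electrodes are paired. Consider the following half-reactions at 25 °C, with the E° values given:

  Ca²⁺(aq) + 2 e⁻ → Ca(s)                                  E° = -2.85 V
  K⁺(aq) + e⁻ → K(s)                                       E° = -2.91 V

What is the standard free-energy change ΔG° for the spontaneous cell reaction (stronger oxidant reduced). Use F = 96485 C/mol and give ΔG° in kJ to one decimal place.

-11.6 kJ

Ca²⁺/Ca (E° = -2.85 V) is the cathode; K⁺/K (E° = -2.91 V) is the anode, so E°cell = +0.06 V.
Balancing electrons gives n = 2 (lcm of 2 and 1).
ΔG° = −nFE° = −(2)(96485)(+0.06) = -11,578 J = -11.6 kJ.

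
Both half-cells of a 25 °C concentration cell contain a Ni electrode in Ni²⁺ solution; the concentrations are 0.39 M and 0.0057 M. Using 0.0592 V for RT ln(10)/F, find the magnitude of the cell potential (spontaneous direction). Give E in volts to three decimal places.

For a concentration cell E°cell = 0. The 0.39 M side is the cathode (reduction is favoured where [Ni²⁺] is higher).
With n = 2, E = −(0.0592/2) log([Ni²⁺]ₐₙ/[Ni²⁺]꜀ₐₜ) = −(0.0592/2) log(0.0057/0.39) = −(0.0592/2)(-1.835) = +0.054 V.

+0.054 V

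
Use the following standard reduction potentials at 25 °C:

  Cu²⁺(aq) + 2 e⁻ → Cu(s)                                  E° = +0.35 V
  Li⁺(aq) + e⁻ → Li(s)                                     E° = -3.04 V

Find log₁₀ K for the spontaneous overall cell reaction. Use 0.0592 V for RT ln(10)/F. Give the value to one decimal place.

114.5

Cathode: Cu²⁺/Cu; anode: Li⁺/Li. E°cell = +3.39 V, n = 2.
log K = nE°cell / 0.0592 = (2)(+3.39) / 0.0592 = 114.5.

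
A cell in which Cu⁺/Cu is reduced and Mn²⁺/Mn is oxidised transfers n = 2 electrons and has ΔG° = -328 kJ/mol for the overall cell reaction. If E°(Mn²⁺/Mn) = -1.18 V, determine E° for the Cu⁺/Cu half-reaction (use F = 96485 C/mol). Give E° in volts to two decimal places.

E°cell = −ΔG°/(nF) = −(-328×10³)/((2)(96485)) = +1.700 V.
Since Cu⁺/Cu is the cathode and Mn²⁺/Mn the anode, E°cell = E°(Cu⁺/Cu) − E°(Mn²⁺/Mn).
So E°(Cu⁺/Cu) = E°cell + E°(Mn²⁺/Mn) = +1.700 + (-1.18) = +0.52 V.

+0.52 V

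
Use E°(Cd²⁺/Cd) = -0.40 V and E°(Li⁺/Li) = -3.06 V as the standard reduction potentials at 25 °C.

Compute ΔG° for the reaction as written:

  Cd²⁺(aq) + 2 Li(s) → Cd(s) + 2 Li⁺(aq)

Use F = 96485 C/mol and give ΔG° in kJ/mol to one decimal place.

As written, Cd²⁺/Cd is reduced (cathode) and Li⁺/Li is oxidised (anode), so E°cell = (-0.40) − (-3.06) = +2.66 V.
Balancing electrons gives n = 2.
ΔG° = −nFE° = −(2)(96485)(+2.66) = -513,300 J = -513.3 kJ/mol.

-513.3 kJ/mol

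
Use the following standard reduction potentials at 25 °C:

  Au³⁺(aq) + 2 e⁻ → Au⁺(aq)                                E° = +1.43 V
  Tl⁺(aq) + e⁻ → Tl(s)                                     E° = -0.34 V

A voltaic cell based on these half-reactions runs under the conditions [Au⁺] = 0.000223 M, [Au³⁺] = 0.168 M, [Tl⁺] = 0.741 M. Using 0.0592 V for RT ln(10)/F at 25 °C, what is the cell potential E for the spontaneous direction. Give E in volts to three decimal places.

+1.863 V

Au³⁺/Au⁺ is the cathode (higher E°), Tl⁺/Tl the anode: E°cell = +1.43 − (-0.34) = +1.77 V, n = 2.
Overall: Au³⁺(aq) + 2 Tl(s) → Au⁺(aq) + 2 Tl⁺(aq)
Q = [Au⁺]·[Tl⁺]^2 / ([Au³⁺]); log Q = -3.137.
E = E° − (0.0592/n) log Q = +1.77 − (0.0592/2)(-3.137) = +1.863 V.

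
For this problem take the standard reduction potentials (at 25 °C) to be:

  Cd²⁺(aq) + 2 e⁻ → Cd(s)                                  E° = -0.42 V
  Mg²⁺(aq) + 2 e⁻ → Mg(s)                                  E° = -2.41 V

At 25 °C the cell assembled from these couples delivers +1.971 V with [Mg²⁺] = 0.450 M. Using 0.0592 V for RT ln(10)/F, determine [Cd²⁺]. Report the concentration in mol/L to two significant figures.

Cd²⁺/Cd is the cathode, Mg²⁺/Mg the anode: E°cell = +1.99 V, n = 2.
Overall reaction: Cd²⁺(aq) + Mg(s) → Cd(s) + Mg²⁺(aq); Q = [Mg²⁺]^1/[Cd²⁺]^1.
From E = E° − (0.0592/n) log Q: log Q = (E° − E)·n/0.0592 = (+1.99 − (+1.971))·2/0.0592 = 0.6419.
So 1·log[Cd²⁺] = 1·log(0.45) − log Q = -0.3468 − (0.6419) = -0.9887; [Cd²⁺] = 10^(-0.9887) ≈ 0.10 M.

0.10 M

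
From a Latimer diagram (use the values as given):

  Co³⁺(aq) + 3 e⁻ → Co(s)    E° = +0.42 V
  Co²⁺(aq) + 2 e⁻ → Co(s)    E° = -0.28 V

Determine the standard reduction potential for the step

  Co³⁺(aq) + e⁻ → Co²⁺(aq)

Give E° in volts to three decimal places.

+1.820 V

Sequential free energies add, so n₃E°₃ = n₁E°₁ + n₂E°₂.
With n₃ = 3, and the known step contributing 2×(-0.28) V, the unknown satisfies 1·E° = 3×(+0.42) − 2×(-0.28) = +1.820.
E° = +1.820 / 1 = +1.820 V.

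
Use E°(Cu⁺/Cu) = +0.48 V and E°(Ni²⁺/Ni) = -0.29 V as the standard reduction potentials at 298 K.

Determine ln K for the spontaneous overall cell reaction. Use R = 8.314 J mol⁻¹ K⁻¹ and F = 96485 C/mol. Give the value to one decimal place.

60.0

Cathode: Cu⁺/Cu; anode: Ni²⁺/Ni. E°cell = (+0.48) − (-0.29) = +0.77 V, with n = 2.
ΔG° = −nFE° = −RT ln K, so ln K = nFE°/(RT) = (2)(96485)(+0.77) / ((8.314)(298)) = 59.973.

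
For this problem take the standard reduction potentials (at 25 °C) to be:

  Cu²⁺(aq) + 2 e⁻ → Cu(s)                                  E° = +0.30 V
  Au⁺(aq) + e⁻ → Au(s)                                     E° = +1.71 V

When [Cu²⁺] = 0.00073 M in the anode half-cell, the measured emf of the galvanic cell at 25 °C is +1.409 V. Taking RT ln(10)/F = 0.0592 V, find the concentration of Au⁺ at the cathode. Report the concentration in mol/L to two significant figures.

Au⁺/Au is the cathode, Cu²⁺/Cu the anode: E°cell = +1.41 V, n = 2.
Overall reaction: 2 Au⁺(aq) + Cu(s) → 2 Au(s) + Cu²⁺(aq); Q = [Cu²⁺]^1/[Au⁺]^2.
From E = E° − (0.0592/n) log Q: log Q = (E° − E)·n/0.0592 = (+1.41 − (+1.409))·2/0.0592 = 0.0338.
So 2·log[Au⁺] = 1·log(0.00073) − log Q = -3.1367 − (0.0338) = -3.1705; log[Au⁺] = -3.1705 / 2 = -1.5853; [Au⁺] = 10^(-1.5853) ≈ 0.026 M.

0.026 M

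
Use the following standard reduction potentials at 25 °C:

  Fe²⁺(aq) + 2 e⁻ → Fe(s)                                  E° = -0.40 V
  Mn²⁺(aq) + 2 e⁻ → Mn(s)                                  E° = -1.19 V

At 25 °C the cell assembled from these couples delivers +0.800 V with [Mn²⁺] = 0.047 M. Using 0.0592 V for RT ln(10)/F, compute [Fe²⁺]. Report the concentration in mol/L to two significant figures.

0.10 M

Fe²⁺/Fe is the cathode, Mn²⁺/Mn the anode: E°cell = +0.79 V, n = 2.
Overall reaction: Fe²⁺(aq) + Mn(s) → Fe(s) + Mn²⁺(aq); Q = [Mn²⁺]^1/[Fe²⁺]^1.
From E = E° − (0.0592/n) log Q: log Q = (E° − E)·n/0.0592 = (+0.79 − (+0.800))·2/0.0592 = -0.3378.
So 1·log[Fe²⁺] = 1·log(0.047) − log Q = -1.3279 − (-0.3378) = -0.9901; [Fe²⁺] = 10^(-0.9901) ≈ 0.10 M.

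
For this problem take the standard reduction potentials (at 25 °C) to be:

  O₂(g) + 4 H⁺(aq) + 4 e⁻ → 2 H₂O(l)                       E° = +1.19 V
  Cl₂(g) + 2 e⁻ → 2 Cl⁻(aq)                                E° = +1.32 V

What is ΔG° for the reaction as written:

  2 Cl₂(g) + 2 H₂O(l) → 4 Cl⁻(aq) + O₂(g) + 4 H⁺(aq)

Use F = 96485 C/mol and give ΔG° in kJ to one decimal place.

-50.2 kJ

As written, Cl₂/Cl⁻ is reduced (cathode) and O₂/H₂O is oxidised (anode), so E°cell = (+1.32) − (+1.19) = +0.13 V.
Balancing electrons gives n = 4.
ΔG° = −nFE° = −(4)(96485)(+0.13) = -50,172 J = -50.2 kJ.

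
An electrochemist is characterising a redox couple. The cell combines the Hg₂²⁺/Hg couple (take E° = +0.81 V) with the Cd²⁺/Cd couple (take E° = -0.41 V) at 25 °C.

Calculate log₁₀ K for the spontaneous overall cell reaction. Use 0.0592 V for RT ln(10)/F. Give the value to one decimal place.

41.2

Cathode: Hg₂²⁺/Hg; anode: Cd²⁺/Cd. E°cell = +1.22 V, n = 2.
log K = nE°cell / 0.0592 = (2)(+1.22) / 0.0592 = 41.2.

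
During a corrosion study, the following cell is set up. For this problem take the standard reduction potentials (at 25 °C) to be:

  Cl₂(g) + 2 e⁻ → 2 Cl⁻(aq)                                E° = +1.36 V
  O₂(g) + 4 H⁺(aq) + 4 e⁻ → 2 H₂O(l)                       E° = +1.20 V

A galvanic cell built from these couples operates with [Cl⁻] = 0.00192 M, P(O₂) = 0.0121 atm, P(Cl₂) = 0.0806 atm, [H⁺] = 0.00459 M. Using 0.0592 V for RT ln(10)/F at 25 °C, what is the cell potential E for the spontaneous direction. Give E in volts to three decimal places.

Cl₂/Cl⁻ is the cathode (higher E°), O₂/H₂O the anode: E°cell = +1.36 − (+1.20) = +0.16 V, n = 4.
Overall: 2 Cl₂(g) + 2 H₂O(l) → 4 Cl⁻(aq) + O₂(g) + 4 H⁺(aq)
Q = [Cl⁻]^4·P(O₂)·[H⁺]^4 / (P(Cl₂)^2); log Q = -19.949.
E = E° − (0.0592/n) log Q = +0.16 − (0.0592/4)(-19.949) = +0.455 V.

+0.455 V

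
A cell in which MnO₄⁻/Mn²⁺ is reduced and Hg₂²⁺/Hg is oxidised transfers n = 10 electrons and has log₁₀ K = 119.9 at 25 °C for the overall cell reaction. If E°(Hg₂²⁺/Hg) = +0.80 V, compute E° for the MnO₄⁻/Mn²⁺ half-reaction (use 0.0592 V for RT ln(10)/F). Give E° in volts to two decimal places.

E°cell = (0.0592/n)·log K = (0.0592/10)(119.9) = +0.710 V.
Since MnO₄⁻/Mn²⁺ is the cathode and Hg₂²⁺/Hg the anode, E°cell = E°(MnO₄⁻/Mn²⁺) − E°(Hg₂²⁺/Hg).
So E°(MnO₄⁻/Mn²⁺) = E°cell + E°(Hg₂²⁺/Hg) = +0.710 + (+0.80) = +1.51 V.

+1.51 V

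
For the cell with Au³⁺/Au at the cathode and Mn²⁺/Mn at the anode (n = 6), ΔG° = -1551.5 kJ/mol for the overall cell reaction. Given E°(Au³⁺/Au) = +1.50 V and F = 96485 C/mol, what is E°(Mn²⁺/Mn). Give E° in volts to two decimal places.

E°cell = −ΔG°/(nF) = −(-1551.5×10³)/((6)(96485)) = +2.680 V.
Since Au³⁺/Au is the cathode and Mn²⁺/Mn the anode, E°cell = E°(Au³⁺/Au) − E°(Mn²⁺/Mn).
So E°(Mn²⁺/Mn) = E°(Au³⁺/Au) − E°cell = (+1.50) − (+2.680) = -1.18 V.

-1.18 V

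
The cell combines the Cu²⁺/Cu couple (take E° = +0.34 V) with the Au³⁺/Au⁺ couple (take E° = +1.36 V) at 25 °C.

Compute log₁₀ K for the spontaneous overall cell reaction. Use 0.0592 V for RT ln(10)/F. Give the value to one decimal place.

34.5

Cathode: Au³⁺/Au⁺; anode: Cu²⁺/Cu. E°cell = +1.02 V, n = 2.
log K = nE°cell / 0.0592 = (2)(+1.02) / 0.0592 = 34.5.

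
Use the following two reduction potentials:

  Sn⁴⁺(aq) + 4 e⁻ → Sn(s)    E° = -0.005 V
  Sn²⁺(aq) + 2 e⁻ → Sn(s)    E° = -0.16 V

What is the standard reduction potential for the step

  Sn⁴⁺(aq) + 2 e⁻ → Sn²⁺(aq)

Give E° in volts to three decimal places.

Sequential free energies add, so n₃E°₃ = n₁E°₁ + n₂E°₂.
With n₃ = 4, and the known step contributing 2×(-0.16) V, the unknown satisfies 2·E° = 4×(-0.005) − 2×(-0.16) = +0.300.
E° = +0.300 / 2 = +0.150 V.

+0.150 V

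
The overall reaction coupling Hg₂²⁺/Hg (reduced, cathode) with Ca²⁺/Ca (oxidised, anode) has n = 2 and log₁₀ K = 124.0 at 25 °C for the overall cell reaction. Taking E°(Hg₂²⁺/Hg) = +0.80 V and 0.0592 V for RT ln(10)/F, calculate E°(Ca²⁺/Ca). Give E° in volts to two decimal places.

E°cell = (0.0592/n)·log K = (0.0592/2)(124.0) = +3.670 V.
Since Hg₂²⁺/Hg is the cathode and Ca²⁺/Ca the anode, E°cell = E°(Hg₂²⁺/Hg) − E°(Ca²⁺/Ca).
So E°(Ca²⁺/Ca) = E°(Hg₂²⁺/Hg) − E°cell = (+0.80) − (+3.670) = -2.87 V.

-2.87 V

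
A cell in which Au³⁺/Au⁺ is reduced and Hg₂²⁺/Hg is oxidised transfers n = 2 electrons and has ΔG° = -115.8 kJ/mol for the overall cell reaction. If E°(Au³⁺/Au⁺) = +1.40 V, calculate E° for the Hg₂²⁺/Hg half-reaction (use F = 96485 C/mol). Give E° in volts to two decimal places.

+0.80 V

E°cell = −ΔG°/(nF) = −(-115.8×10³)/((2)(96485)) = +0.600 V.
Since Au³⁺/Au⁺ is the cathode and Hg₂²⁺/Hg the anode, E°cell = E°(Au³⁺/Au⁺) − E°(Hg₂²⁺/Hg).
So E°(Hg₂²⁺/Hg) = E°(Au³⁺/Au⁺) − E°cell = (+1.40) − (+0.600) = +0.80 V.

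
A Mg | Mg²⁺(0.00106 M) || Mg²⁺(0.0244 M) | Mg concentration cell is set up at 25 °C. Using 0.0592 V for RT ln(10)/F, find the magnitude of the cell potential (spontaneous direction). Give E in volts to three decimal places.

For a concentration cell E°cell = 0. The 0.0244 M side is the cathode (reduction is favoured where [Mg²⁺] is higher).
With n = 2, E = −(0.0592/2) log([Mg²⁺]ₐₙ/[Mg²⁺]꜀ₐₜ) = −(0.0592/2) log(0.00106/0.0244) = −(0.0592/2)(-1.362) = +0.040 V.

+0.040 V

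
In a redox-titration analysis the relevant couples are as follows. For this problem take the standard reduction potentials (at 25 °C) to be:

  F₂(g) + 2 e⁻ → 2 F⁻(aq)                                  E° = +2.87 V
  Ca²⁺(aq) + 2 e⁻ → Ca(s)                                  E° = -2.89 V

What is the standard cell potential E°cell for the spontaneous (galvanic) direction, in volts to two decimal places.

+5.76 V

The F₂/F⁻ couple has the higher reduction potential, so it is the cathode; Ca²⁺/Ca is oxidised at the anode.
E°cell = E°(cathode) − E°(anode) = (+2.87) − (-2.89) = +5.76 V.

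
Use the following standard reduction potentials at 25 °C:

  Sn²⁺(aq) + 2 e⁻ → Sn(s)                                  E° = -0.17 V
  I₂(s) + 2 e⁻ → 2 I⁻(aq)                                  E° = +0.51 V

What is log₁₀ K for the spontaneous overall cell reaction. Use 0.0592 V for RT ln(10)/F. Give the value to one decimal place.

Cathode: I₂/I⁻; anode: Sn²⁺/Sn. E°cell = +0.68 V, n = 2.
log K = nE°cell / 0.0592 = (2)(+0.68) / 0.0592 = 23.0.

23.0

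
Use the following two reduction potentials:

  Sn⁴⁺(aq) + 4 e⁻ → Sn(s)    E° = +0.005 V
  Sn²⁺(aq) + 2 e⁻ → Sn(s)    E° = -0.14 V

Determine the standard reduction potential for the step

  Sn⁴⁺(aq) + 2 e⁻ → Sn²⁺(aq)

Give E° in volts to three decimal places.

+0.150 V

Sequential free energies add, so n₃E°₃ = n₁E°₁ + n₂E°₂.
With n₃ = 4, and the known step contributing 2×(-0.14) V, the unknown satisfies 2·E° = 4×(+0.005) − 2×(-0.14) = +0.300.
E° = +0.300 / 2 = +0.150 V.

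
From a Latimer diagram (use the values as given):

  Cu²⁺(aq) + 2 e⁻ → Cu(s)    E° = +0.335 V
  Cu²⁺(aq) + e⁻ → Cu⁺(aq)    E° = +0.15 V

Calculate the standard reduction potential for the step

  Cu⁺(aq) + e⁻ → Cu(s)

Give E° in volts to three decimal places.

Sequential free energies add, so n₃E°₃ = n₁E°₁ + n₂E°₂.
With n₃ = 2, and the known step contributing 1×(+0.15) V, the unknown satisfies 1·E° = 2×(+0.335) − 1×(+0.15) = +0.520.
E° = +0.520 / 1 = +0.520 V.

+0.520 V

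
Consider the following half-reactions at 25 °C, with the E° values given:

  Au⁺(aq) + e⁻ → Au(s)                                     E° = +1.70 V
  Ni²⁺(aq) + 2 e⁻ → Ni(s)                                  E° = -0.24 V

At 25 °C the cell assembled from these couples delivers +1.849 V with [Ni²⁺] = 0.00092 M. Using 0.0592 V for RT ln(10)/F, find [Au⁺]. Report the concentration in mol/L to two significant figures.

0.00088 M

Au⁺/Au is the cathode, Ni²⁺/Ni the anode: E°cell = +1.94 V, n = 2.
Overall reaction: 2 Au⁺(aq) + Ni(s) → 2 Au(s) + Ni²⁺(aq); Q = [Ni²⁺]^1/[Au⁺]^2.
From E = E° − (0.0592/n) log Q: log Q = (E° − E)·n/0.0592 = (+1.94 − (+1.849))·2/0.0592 = 3.0743.
So 2·log[Au⁺] = 1·log(0.00092) − log Q = -3.0362 − (3.0743) = -6.1105; log[Au⁺] = -6.1105 / 2 = -3.0553; [Au⁺] = 10^(-3.0553) ≈ 0.00088 M.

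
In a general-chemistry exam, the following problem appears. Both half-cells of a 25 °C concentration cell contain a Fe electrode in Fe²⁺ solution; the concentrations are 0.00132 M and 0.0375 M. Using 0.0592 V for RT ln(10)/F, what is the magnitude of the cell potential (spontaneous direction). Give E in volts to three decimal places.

For a concentration cell E°cell = 0. The 0.0375 M side is the cathode (reduction is favoured where [Fe²⁺] is higher).
With n = 2, E = −(0.0592/2) log([Fe²⁺]ₐₙ/[Fe²⁺]꜀ₐₜ) = −(0.0592/2) log(0.00132/0.0375) = −(0.0592/2)(-1.453) = +0.043 V.

+0.043 V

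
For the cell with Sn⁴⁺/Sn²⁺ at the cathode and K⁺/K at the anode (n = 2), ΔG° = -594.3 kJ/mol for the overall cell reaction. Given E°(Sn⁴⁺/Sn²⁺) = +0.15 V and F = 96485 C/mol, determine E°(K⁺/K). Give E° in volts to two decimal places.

-2.93 V

E°cell = −ΔG°/(nF) = −(-594.3×10³)/((2)(96485)) = +3.080 V.
Since Sn⁴⁺/Sn²⁺ is the cathode and K⁺/K the anode, E°cell = E°(Sn⁴⁺/Sn²⁺) − E°(K⁺/K).
So E°(K⁺/K) = E°(Sn⁴⁺/Sn²⁺) − E°cell = (+0.15) − (+3.080) = -2.93 V.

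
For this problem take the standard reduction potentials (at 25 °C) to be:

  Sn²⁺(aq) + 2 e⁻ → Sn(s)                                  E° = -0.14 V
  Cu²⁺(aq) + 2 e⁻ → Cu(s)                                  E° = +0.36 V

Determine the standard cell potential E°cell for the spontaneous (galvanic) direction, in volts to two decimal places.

+0.50 V

The Cu²⁺/Cu couple has the higher reduction potential, so it is the cathode; Sn²⁺/Sn is oxidised at the anode.
E°cell = E°(cathode) − E°(anode) = (+0.36) − (-0.14) = +0.50 V.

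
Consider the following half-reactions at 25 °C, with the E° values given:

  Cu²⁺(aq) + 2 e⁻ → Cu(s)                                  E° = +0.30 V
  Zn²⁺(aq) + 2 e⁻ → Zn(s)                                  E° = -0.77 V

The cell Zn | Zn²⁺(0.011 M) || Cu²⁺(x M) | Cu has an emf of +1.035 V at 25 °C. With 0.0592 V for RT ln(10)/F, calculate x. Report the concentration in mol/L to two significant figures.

0.00072 M

Cu²⁺/Cu is the cathode, Zn²⁺/Zn the anode: E°cell = +1.07 V, n = 2.
Overall reaction: Cu²⁺(aq) + Zn(s) → Cu(s) + Zn²⁺(aq); Q = [Zn²⁺]^1/[Cu²⁺]^1.
From E = E° − (0.0592/n) log Q: log Q = (E° − E)·n/0.0592 = (+1.07 − (+1.035))·2/0.0592 = 1.1824.
So 1·log[Cu²⁺] = 1·log(0.011) − log Q = -1.9586 − (1.1824) = -3.1410; [Cu²⁺] = 10^(-3.1410) ≈ 0.00072 M.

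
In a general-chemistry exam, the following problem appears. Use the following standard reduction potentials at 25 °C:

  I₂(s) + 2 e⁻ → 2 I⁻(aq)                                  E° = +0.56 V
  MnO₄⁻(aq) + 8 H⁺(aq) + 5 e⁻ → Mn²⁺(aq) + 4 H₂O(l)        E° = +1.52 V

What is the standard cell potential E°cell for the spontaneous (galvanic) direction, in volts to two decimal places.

The MnO₄⁻/Mn²⁺ couple has the higher reduction potential, so it is the cathode; I₂/I⁻ is oxidised at the anode.
E°cell = E°(cathode) − E°(anode) = (+1.52) − (+0.56) = +0.96 V.
Since E°cell > 0, the reaction is spontaneous under standard conditions.

+0.96 V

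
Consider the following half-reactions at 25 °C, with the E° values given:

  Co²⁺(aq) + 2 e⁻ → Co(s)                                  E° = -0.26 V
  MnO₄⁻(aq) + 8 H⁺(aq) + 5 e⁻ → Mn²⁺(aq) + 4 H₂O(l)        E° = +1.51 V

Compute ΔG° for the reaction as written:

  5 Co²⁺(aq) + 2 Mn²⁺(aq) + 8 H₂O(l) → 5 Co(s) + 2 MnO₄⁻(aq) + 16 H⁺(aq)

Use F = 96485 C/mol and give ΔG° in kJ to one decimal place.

As written, Co²⁺/Co is reduced (cathode) and MnO₄⁻/Mn²⁺ is oxidised (anode), so E°cell = (-0.26) − (+1.51) = -1.77 V.
Balancing electrons gives n = 10.
ΔG° = −nFE° = −(10)(96485)(-1.77) = 1,707,784 J = +1707.8 kJ.

+1707.8 kJ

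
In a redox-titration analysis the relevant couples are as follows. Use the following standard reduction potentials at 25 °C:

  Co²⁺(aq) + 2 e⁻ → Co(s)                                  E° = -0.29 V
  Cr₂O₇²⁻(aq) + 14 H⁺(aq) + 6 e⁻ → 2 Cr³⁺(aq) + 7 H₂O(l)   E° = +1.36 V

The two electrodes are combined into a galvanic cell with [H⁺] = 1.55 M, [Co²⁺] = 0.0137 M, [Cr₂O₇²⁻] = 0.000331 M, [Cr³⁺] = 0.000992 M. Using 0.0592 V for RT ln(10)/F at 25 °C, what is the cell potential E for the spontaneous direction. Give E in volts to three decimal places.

+1.756 V

Cr₂O₇²⁻/Cr³⁺ is the cathode (higher E°), Co²⁺/Co the anode: E°cell = +1.36 − (-0.29) = +1.65 V, n = 6.
Overall: Cr₂O₇²⁻(aq) + 14 H⁺(aq) + 3 Co(s) → 2 Cr³⁺(aq) + 7 H₂O(l) + 3 Co²⁺(aq)
Q = [Cr³⁺]^2·[Co²⁺]^3 / ([Cr₂O₇²⁻]·[H⁺]^14); log Q = -10.781.
E = E° − (0.0592/n) log Q = +1.65 − (0.0592/6)(-10.781) = +1.756 V.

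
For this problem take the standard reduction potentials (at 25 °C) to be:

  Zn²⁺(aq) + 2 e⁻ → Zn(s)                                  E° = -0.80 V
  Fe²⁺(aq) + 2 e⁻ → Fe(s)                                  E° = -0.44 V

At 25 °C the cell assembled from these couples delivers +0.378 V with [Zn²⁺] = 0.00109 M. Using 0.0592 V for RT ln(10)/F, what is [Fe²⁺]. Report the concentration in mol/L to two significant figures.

Fe²⁺/Fe is the cathode, Zn²⁺/Zn the anode: E°cell = +0.36 V, n = 2.
Overall reaction: Fe²⁺(aq) + Zn(s) → Fe(s) + Zn²⁺(aq); Q = [Zn²⁺]^1/[Fe²⁺]^1.
From E = E° − (0.0592/n) log Q: log Q = (E° − E)·n/0.0592 = (+0.36 − (+0.378))·2/0.0592 = -0.6081.
So 1·log[Fe²⁺] = 1·log(0.00109) − log Q = -2.9626 − (-0.6081) = -2.3545; [Fe²⁺] = 10^(-2.3545) ≈ 0.0044 M.

0.0044 M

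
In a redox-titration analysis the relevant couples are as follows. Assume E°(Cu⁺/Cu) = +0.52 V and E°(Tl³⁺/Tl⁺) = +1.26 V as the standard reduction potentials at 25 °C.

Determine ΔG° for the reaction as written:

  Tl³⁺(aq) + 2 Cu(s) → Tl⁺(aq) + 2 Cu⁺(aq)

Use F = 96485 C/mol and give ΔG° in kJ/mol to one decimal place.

-142.8 kJ/mol

As written, Tl³⁺/Tl⁺ is reduced (cathode) and Cu⁺/Cu is oxidised (anode), so E°cell = (+1.26) − (+0.52) = +0.74 V.
Balancing electrons gives n = 2.
ΔG° = −nFE° = −(2)(96485)(+0.74) = -142,798 J = -142.8 kJ/mol.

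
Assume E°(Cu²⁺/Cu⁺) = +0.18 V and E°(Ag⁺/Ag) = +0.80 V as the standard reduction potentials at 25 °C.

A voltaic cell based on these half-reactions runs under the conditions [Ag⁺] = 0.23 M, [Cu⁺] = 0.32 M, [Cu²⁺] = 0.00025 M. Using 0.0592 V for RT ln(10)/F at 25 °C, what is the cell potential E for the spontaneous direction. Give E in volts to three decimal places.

Ag⁺/Ag is the cathode (higher E°), Cu²⁺/Cu⁺ the anode: E°cell = +0.80 − (+0.18) = +0.62 V, n = 1.
Overall: Ag⁺(aq) + Cu⁺(aq) → Ag(s) + Cu²⁺(aq)
Q = [Cu²⁺] / ([Ag⁺]·[Cu⁺]); log Q = -2.469.
E = E° − (0.0592/n) log Q = +0.62 − (0.0592/1)(-2.469) = +0.766 V.

+0.766 V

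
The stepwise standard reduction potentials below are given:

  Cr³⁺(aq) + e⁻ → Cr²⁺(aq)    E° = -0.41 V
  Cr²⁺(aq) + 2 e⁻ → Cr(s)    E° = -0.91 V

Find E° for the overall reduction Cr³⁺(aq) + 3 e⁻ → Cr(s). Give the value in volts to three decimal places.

Standard free energies of sequential steps add: ΔG°₃ = ΔG°₁ + ΔG°₂, so n₃E°₃ = n₁E°₁ + n₂E°₂.
E°₃ = (1×-0.41 + 2×-0.91) / 3 = (-2.230) / 3 = -0.743 V.
E° values themselves are not directly additive — weighting by electron count is essential.

-0.743 V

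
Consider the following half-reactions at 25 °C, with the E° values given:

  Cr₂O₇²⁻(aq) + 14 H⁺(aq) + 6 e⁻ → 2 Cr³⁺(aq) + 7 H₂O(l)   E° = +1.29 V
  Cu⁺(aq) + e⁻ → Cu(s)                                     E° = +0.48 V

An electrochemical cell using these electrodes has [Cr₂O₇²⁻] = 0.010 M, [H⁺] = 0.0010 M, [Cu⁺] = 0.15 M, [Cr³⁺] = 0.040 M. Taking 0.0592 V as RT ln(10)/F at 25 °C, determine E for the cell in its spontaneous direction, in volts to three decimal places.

+0.452 V

Cr₂O₇²⁻/Cr³⁺ is the cathode (higher E°), Cu⁺/Cu the anode: E°cell = +1.29 − (+0.48) = +0.81 V, n = 6.
Overall: Cr₂O₇²⁻(aq) + 14 H⁺(aq) + 6 Cu(s) → 2 Cr³⁺(aq) + 7 H₂O(l) + 6 Cu⁺(aq)
Q = [Cr³⁺]^2·[Cu⁺]^6 / ([Cr₂O₇²⁻]·[H⁺]^14); log Q = 36.261.
E = E° − (0.0592/n) log Q = +0.81 − (0.0592/6)(36.261) = +0.452 V.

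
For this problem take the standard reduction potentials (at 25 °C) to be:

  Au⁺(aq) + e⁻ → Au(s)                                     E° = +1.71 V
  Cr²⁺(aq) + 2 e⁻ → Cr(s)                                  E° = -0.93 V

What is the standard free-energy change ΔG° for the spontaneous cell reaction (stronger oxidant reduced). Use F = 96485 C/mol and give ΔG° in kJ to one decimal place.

-509.4 kJ

Au⁺/Au (E° = +1.71 V) is the cathode; Cr²⁺/Cr (E° = -0.93 V) is the anode, so E°cell = +2.64 V.
Balancing electrons gives n = 2 (lcm of 1 and 2).
ΔG° = −nFE° = −(2)(96485)(+2.64) = -509,441 J = -509.4 kJ.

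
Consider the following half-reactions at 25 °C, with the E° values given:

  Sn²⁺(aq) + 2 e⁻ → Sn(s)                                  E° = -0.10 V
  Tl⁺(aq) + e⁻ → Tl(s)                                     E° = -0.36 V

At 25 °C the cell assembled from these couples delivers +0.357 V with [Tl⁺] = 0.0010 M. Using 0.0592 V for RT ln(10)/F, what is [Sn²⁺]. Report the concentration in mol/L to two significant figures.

Sn²⁺/Sn is the cathode, Tl⁺/Tl the anode: E°cell = +0.26 V, n = 2.
Overall reaction: Sn²⁺(aq) + 2 Tl(s) → Sn(s) + 2 Tl⁺(aq); Q = [Tl⁺]^2/[Sn²⁺]^1.
From E = E° − (0.0592/n) log Q: log Q = (E° − E)·n/0.0592 = (+0.26 − (+0.357))·2/0.0592 = -3.2770.
So 1·log[Sn²⁺] = 2·log(0.001) − log Q = -6.0000 − (-3.2770) = -2.7230; [Sn²⁺] = 10^(-2.7230) ≈ 0.0019 M.

0.0019 M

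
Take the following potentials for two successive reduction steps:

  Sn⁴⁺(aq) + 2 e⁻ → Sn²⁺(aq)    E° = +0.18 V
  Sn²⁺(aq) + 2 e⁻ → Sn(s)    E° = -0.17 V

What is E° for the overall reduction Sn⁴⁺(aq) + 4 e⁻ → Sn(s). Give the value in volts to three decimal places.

+0.005 V

Adding the free-energy changes (−nFE°) of the two steps gives −n₃FE°₃ = −n₁FE°₁ − n₂FE°₂.
E°₃ = (2×+0.18 + 2×-0.17) / 4 = (+0.020) / 4 = +0.005 V.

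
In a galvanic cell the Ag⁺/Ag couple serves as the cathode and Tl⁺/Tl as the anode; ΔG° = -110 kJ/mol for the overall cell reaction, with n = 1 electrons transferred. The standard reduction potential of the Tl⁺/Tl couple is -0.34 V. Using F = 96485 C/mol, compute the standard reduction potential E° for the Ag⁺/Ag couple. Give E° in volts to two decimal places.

E°cell = −ΔG°/(nF) = −(-110×10³)/((1)(96485)) = +1.140 V.
Since Ag⁺/Ag is the cathode and Tl⁺/Tl the anode, E°cell = E°(Ag⁺/Ag) − E°(Tl⁺/Tl).
So E°(Ag⁺/Ag) = E°cell + E°(Tl⁺/Tl) = +1.140 + (-0.34) = +0.80 V.

+0.80 V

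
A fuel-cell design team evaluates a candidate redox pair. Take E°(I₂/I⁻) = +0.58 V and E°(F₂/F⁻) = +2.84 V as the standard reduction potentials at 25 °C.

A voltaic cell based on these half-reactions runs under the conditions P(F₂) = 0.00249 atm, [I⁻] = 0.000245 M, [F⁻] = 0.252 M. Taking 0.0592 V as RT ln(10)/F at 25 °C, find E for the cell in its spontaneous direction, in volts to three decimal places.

+2.005 V

F₂/F⁻ is the cathode (higher E°), I₂/I⁻ the anode: E°cell = +2.84 − (+0.58) = +2.26 V, n = 2.
Overall: F₂(g) + 2 I⁻(aq) → 2 F⁻(aq) + I₂(s)
Q = [F⁻]^2 / (P(F₂)·[I⁻]^2); log Q = 8.628.
E = E° − (0.0592/n) log Q = +2.26 − (0.0592/2)(8.628) = +2.005 V.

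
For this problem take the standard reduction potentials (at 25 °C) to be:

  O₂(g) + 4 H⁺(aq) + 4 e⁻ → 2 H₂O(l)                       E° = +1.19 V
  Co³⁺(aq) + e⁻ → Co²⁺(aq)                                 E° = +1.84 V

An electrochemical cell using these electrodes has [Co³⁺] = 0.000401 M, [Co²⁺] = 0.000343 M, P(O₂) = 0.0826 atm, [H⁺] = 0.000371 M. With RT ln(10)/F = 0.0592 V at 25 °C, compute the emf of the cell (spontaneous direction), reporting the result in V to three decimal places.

Co³⁺/Co²⁺ is the cathode (higher E°), O₂/H₂O the anode: E°cell = +1.84 − (+1.19) = +0.65 V, n = 4.
Overall: 4 Co³⁺(aq) + 2 H₂O(l) → 4 Co²⁺(aq) + O₂(g) + 4 H⁺(aq)
Q = [Co²⁺]^4·P(O₂)·[H⁺]^4 / ([Co³⁺]^4); log Q = -15.077.
E = E° − (0.0592/n) log Q = +0.65 − (0.0592/4)(-15.077) = +0.873 V.

+0.873 V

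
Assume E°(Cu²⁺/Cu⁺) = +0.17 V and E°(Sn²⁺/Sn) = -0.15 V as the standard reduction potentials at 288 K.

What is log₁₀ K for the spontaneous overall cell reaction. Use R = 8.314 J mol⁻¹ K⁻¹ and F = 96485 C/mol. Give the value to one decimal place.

Cathode: Cu²⁺/Cu⁺; anode: Sn²⁺/Sn. E°cell = (+0.17) − (-0.15) = +0.32 V, with n = 2.
ΔG° = −nFE° = −RT ln K, so ln K = nFE°/(RT) = (2)(96485)(+0.32) / ((8.314)(288)) = 25.789.
log₁₀ K = 25.789 / ln 10 = 11.2.

11.2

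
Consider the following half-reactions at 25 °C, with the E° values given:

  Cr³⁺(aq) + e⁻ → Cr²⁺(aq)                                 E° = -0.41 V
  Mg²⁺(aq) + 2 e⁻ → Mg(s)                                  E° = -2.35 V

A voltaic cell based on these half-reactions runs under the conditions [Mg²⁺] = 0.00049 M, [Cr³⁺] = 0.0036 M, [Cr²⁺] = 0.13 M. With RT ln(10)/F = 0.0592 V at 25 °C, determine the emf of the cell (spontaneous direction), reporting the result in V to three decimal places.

Cr³⁺/Cr²⁺ is the cathode (higher E°), Mg²⁺/Mg the anode: E°cell = -0.41 − (-2.35) = +1.94 V, n = 2.
Overall: 2 Cr³⁺(aq) + Mg(s) → 2 Cr²⁺(aq) + Mg²⁺(aq)
Q = [Cr²⁺]^2·[Mg²⁺] / ([Cr³⁺]^2); log Q = -0.195.
E = E° − (0.0592/n) log Q = +1.94 − (0.0592/2)(-0.195) = +1.946 V.

+1.946 V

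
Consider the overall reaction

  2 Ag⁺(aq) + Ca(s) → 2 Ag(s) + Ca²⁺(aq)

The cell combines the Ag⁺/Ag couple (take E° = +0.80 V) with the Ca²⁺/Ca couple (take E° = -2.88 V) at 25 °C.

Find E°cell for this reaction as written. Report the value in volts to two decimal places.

The Ag⁺/Ag couple has the higher reduction potential, so it is the cathode; Ca²⁺/Ca is oxidised at the anode.
E°cell = E°(cathode) − E°(anode) = (+0.80) − (-2.88) = +3.68 V.

+3.68 V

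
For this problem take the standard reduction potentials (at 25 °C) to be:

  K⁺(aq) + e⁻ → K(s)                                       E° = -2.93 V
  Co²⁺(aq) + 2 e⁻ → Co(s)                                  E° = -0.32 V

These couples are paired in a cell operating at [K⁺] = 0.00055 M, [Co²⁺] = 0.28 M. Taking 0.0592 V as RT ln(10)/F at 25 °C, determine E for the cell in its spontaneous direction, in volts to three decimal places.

Co²⁺/Co is the cathode (higher E°), K⁺/K the anode: E°cell = -0.32 − (-2.93) = +2.61 V, n = 2.
Overall: Co²⁺(aq) + 2 K(s) → Co(s) + 2 K⁺(aq)
Q = [K⁺]^2 / ([Co²⁺]); log Q = -5.966.
E = E° − (0.0592/n) log Q = +2.61 − (0.0592/2)(-5.966) = +2.787 V.

+2.787 V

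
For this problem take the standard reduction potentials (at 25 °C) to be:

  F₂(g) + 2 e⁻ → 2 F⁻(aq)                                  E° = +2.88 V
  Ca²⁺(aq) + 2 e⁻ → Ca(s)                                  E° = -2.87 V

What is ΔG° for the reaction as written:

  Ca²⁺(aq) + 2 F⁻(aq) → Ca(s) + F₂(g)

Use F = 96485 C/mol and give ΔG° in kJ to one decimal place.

+1109.6 kJ

As written, Ca²⁺/Ca is reduced (cathode) and F₂/F⁻ is oxidised (anode), so E°cell = (-2.87) − (+2.88) = -5.75 V.
Balancing electrons gives n = 2.
ΔG° = −nFE° = −(2)(96485)(-5.75) = 1,109,578 J = +1109.6 kJ.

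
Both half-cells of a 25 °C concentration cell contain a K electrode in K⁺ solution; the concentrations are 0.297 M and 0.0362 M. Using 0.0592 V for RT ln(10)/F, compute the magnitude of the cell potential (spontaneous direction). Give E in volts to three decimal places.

+0.054 V

For a concentration cell E°cell = 0. The 0.297 M side is the cathode (reduction is favoured where [K⁺] is higher).
With n = 1, E = −(0.0592/1) log([K⁺]ₐₙ/[K⁺]꜀ₐₜ) = −(0.0592/1) log(0.0362/0.297) = −(0.0592/1)(-0.914) = +0.054 V.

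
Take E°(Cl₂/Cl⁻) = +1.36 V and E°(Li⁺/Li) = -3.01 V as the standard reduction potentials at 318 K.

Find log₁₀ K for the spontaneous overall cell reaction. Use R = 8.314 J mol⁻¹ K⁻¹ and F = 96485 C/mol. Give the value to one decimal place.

Cathode: Cl₂/Cl⁻; anode: Li⁺/Li. E°cell = (+1.36) − (-3.01) = +4.37 V, with n = 2.
ΔG° = −nFE° = −RT ln K, so ln K = nFE°/(RT) = (2)(96485)(+4.37) / ((8.314)(318)) = 318.958.
log₁₀ K = 318.958 / ln 10 = 138.5.

138.5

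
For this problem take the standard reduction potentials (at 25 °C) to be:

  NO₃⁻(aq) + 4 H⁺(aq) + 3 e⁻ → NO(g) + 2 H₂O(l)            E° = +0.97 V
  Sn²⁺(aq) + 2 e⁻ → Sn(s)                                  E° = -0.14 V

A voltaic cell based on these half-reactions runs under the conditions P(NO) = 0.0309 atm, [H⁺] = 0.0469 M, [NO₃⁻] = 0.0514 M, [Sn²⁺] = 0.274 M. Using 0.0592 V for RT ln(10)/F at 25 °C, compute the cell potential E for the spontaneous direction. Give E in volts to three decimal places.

NO₃⁻/NO is the cathode (higher E°), Sn²⁺/Sn the anode: E°cell = +0.97 − (-0.14) = +1.11 V, n = 6.
Overall: 2 NO₃⁻(aq) + 8 H⁺(aq) + 3 Sn(s) → 2 NO(g) + 4 H₂O(l) + 3 Sn²⁺(aq)
Q = P(NO)^2·[Sn²⁺]^3 / ([NO₃⁻]^2·[H⁺]^8); log Q = 8.502.
E = E° − (0.0592/n) log Q = +1.11 − (0.0592/6)(8.502) = +1.026 V.

+1.026 V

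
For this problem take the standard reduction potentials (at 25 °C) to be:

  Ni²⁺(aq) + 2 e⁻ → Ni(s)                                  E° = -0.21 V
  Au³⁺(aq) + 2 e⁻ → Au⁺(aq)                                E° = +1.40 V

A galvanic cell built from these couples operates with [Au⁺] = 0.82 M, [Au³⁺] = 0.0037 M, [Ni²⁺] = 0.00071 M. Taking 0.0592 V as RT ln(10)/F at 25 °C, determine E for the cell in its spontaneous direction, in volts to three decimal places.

Au³⁺/Au⁺ is the cathode (higher E°), Ni²⁺/Ni the anode: E°cell = +1.40 − (-0.21) = +1.61 V, n = 2.
Overall: Au³⁺(aq) + Ni(s) → Au⁺(aq) + Ni²⁺(aq)
Q = [Au⁺]·[Ni²⁺] / ([Au³⁺]); log Q = -0.803.
E = E° − (0.0592/n) log Q = +1.61 − (0.0592/2)(-0.803) = +1.634 V.

+1.634 V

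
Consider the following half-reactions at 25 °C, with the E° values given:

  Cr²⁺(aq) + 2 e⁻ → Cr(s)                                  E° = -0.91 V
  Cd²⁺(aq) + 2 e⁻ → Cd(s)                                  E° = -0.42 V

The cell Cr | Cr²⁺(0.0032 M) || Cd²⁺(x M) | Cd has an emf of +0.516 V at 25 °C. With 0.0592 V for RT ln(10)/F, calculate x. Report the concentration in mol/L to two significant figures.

Cd²⁺/Cd is the cathode, Cr²⁺/Cr the anode: E°cell = +0.49 V, n = 2.
Overall reaction: Cd²⁺(aq) + Cr(s) → Cd(s) + Cr²⁺(aq); Q = [Cr²⁺]^1/[Cd²⁺]^1.
From E = E° − (0.0592/n) log Q: log Q = (E° − E)·n/0.0592 = (+0.49 − (+0.516))·2/0.0592 = -0.8784.
So 1·log[Cd²⁺] = 1·log(0.0032) − log Q = -2.4949 − (-0.8784) = -1.6165; [Cd²⁺] = 10^(-1.6165) ≈ 0.024 M.

0.024 M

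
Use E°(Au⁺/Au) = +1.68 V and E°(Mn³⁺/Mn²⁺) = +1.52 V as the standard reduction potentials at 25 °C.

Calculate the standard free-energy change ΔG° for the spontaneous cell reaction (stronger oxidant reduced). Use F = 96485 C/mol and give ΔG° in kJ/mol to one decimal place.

-15.4 kJ/mol

Au⁺/Au (E° = +1.68 V) is the cathode; Mn³⁺/Mn²⁺ (E° = +1.52 V) is the anode, so E°cell = +0.16 V.
Balancing electrons gives n = 1 (lcm of 1 and 1).
ΔG° = −nFE° = −(1)(96485)(+0.16) = -15,438 J = -15.4 kJ/mol.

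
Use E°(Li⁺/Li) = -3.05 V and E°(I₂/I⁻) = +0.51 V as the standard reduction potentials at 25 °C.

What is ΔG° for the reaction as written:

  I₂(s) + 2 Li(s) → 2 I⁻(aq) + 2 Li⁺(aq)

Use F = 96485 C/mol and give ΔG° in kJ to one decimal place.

-687.0 kJ

As written, I₂/I⁻ is reduced (cathode) and Li⁺/Li is oxidised (anode), so E°cell = (+0.51) − (-3.05) = +3.56 V.
Balancing electrons gives n = 2.
ΔG° = −nFE° = −(2)(96485)(+3.56) = -686,973 J = -687.0 kJ.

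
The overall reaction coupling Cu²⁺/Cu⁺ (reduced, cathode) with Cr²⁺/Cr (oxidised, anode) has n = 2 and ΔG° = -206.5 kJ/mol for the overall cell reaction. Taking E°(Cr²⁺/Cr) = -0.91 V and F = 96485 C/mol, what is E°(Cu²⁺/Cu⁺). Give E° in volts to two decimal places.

+0.16 V

E°cell = −ΔG°/(nF) = −(-206.5×10³)/((2)(96485)) = +1.070 V.
Since Cu²⁺/Cu⁺ is the cathode and Cr²⁺/Cr the anode, E°cell = E°(Cu²⁺/Cu⁺) − E°(Cr²⁺/Cr).
So E°(Cu²⁺/Cu⁺) = E°cell + E°(Cr²⁺/Cr) = +1.070 + (-0.91) = +0.16 V.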